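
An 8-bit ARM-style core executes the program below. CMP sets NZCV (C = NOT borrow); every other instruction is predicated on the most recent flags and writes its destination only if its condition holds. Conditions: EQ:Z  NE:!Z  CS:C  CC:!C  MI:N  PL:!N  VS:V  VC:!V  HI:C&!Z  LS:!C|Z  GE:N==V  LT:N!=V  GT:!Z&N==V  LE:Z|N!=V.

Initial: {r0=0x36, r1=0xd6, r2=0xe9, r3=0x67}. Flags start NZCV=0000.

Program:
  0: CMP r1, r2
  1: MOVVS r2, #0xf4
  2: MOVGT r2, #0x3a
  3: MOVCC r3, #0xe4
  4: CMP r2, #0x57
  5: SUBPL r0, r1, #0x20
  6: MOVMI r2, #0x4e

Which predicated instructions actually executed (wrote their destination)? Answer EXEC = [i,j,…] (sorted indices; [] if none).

EXEC = [3,6]

[0] flags=1000 → (cmp)
[1] flags=1000 VS?F → skip
[2] flags=1000 GT?F → skip
[3] flags=1000 CC?T → r3=0xe4
[4] flags=1010 → (cmp)
[5] flags=1010 PL?F → skip
[6] flags=1010 MI?T → r2=0x4e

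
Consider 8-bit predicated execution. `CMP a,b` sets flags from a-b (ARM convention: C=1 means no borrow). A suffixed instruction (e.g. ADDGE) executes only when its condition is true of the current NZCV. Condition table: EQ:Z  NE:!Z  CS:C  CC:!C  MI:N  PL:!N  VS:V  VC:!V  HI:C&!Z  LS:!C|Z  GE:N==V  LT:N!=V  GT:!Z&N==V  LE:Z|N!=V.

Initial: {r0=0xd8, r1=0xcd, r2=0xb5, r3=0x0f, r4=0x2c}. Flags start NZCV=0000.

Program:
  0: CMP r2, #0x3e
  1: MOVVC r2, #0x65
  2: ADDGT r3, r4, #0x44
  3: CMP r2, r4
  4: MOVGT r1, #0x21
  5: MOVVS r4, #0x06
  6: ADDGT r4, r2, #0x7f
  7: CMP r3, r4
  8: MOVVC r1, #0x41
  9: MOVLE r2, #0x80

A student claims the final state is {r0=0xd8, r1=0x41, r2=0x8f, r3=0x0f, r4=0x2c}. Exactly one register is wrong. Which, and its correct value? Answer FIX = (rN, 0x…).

FIX = (r2, 0x80)

0: ✓ CMP  NZCV=0011
1: · MOVVC
2: · ADDGT
3: ✓ CMP  NZCV=1010
4: · MOVGT
5: · MOVVS
6: · ADDGT
7: ✓ CMP  NZCV=1000
8: ✓ MOVVC  r1←0x41
9: ✓ MOVLE  r2←0x80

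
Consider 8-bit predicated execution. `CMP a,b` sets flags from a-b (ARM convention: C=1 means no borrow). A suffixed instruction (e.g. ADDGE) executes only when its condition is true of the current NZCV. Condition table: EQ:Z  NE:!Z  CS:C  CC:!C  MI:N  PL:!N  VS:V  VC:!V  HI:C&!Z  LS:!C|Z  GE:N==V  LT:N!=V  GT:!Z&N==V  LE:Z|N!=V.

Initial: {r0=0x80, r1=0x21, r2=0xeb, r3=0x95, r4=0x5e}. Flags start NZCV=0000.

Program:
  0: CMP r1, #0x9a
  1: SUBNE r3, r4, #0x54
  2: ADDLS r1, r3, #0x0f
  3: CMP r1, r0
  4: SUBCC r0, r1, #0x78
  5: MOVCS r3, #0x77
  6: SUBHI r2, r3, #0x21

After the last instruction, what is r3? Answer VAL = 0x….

VAL = 0x0a

0: ✓ CMP  NZCV=1001
1: ✓ SUBNE  r3←0x0a
2: ✓ ADDLS  r1←0x19
3: ✓ CMP  NZCV=1001
4: ✓ SUBCC  r0←0xa1
5: · MOVCS
6: · SUBHI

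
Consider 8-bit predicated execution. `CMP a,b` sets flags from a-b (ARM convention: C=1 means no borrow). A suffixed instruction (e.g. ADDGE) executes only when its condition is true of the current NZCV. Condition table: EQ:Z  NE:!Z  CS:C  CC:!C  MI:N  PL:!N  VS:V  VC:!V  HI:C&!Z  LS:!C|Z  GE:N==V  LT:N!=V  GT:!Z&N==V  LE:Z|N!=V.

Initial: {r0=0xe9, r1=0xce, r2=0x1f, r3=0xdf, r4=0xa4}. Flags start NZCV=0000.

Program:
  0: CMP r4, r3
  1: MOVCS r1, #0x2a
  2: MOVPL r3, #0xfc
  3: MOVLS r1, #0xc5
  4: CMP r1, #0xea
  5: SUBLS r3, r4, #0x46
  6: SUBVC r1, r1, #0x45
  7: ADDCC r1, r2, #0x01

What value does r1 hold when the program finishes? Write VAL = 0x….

[0] flags=1000 → (cmp)
[1] flags=1000 CS?F → skip
[2] flags=1000 PL?F → skip
[3] flags=1000 LS?T → r1=0xc5
[4] flags=1000 → (cmp)
[5] flags=1000 LS?T → r3=0x5e
[6] flags=1000 VC?T → r1=0x80
[7] flags=1000 CC?T → r1=0x20

VAL = 0x20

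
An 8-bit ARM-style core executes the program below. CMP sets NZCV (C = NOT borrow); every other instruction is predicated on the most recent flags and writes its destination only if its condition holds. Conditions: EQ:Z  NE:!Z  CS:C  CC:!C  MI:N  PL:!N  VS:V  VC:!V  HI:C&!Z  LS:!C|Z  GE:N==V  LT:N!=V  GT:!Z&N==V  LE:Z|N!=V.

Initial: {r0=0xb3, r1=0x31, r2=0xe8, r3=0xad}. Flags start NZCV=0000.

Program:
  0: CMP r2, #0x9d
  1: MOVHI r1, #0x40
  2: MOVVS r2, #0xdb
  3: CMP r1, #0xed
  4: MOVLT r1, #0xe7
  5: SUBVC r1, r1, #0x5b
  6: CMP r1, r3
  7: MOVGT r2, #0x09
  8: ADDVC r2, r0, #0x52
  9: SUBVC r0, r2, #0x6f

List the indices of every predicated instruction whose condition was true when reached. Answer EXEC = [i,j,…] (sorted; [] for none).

EXEC = [1,5,7,8,9]

[0] flags=0010 → (cmp)
[1] flags=0010 HI?T → r1=0x40
[2] flags=0010 VS?F → skip
[3] flags=0000 → (cmp)
[4] flags=0000 LT?F → skip
[5] flags=0000 VC?T → r1=0xe5
[6] flags=0010 → (cmp)
[7] flags=0010 GT?T → r2=0x09
[8] flags=0010 VC?T → r2=0x05
[9] flags=0010 VC?T → r0=0x96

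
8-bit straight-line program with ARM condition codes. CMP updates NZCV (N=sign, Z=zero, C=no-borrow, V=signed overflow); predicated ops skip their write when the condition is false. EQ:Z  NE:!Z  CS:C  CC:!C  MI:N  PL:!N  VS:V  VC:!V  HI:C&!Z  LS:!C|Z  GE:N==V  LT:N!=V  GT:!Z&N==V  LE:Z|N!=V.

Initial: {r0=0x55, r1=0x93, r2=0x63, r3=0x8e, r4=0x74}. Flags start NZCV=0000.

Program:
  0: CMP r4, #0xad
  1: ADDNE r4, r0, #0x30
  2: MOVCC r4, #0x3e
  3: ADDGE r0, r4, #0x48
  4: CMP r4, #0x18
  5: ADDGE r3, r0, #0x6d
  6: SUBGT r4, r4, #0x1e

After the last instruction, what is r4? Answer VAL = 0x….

0: ✓ CMP  NZCV=1001
1: ✓ ADDNE  r4←0x85
2: ✓ MOVCC  r4←0x3e
3: ✓ ADDGE  r0←0x86
4: ✓ CMP  NZCV=0010
5: ✓ ADDGE  r3←0xf3
6: ✓ SUBGT  r4←0x20

VAL = 0x20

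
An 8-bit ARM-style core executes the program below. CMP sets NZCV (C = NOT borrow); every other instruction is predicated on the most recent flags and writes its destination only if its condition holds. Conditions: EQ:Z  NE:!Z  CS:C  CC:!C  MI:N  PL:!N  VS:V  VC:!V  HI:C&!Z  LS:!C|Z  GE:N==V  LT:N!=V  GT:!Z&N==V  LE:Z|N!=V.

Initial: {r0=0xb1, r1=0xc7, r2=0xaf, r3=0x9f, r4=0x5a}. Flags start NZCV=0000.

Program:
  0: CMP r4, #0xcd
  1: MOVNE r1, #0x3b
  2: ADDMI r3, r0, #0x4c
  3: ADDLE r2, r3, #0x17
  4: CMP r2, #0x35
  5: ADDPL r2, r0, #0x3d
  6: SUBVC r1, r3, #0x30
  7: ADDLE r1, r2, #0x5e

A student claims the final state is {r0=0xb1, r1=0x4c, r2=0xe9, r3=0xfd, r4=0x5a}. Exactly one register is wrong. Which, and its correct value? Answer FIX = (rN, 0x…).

[0] flags=1001 → (cmp)
[1] flags=1001 NE?T → r1=0x3b
[2] flags=1001 MI?T → r3=0xfd
[3] flags=1001 LE?F → skip
[4] flags=0011 → (cmp)
[5] flags=0011 PL?T → r2=0xee
[6] flags=0011 VC?F → skip
[7] flags=0011 LE?T → r1=0x4c

FIX = (r2, 0xee)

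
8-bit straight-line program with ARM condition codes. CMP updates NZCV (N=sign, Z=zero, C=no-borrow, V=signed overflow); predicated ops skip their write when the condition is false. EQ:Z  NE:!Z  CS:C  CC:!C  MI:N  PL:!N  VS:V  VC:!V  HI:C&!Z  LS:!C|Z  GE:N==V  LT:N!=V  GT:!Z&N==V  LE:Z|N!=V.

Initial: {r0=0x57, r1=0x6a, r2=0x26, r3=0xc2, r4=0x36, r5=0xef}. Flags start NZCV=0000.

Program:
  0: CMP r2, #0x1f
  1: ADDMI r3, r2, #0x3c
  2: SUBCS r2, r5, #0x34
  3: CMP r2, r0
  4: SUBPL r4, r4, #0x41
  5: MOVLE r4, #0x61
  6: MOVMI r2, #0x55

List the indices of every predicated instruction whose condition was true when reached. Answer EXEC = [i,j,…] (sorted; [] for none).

EXEC = [2,4,5]

0: ✓ CMP  NZCV=0010
1: · ADDMI
2: ✓ SUBCS  r2←0xbb
3: ✓ CMP  NZCV=0011
4: ✓ SUBPL  r4←0xf5
5: ✓ MOVLE  r4←0x61
6: · MOVMI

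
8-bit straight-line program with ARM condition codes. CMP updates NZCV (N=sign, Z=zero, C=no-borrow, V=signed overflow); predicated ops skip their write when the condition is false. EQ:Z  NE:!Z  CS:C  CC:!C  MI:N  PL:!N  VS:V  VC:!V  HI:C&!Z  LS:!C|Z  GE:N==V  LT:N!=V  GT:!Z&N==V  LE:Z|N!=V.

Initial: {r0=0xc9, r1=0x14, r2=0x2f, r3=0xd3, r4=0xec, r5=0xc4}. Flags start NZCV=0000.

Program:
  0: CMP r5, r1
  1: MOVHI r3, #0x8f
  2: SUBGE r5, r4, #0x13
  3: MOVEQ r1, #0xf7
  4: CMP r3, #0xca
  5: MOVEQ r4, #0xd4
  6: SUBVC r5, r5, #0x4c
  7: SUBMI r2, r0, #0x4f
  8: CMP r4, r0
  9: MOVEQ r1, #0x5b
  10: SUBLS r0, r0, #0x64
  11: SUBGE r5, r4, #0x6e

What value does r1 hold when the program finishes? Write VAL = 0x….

VAL = 0x14

0: ✓ CMP  NZCV=1010
1: ✓ MOVHI  r3←0x8f
2: · SUBGE
3: · MOVEQ
4: ✓ CMP  NZCV=1000
5: · MOVEQ
6: ✓ SUBVC  r5←0x78
7: ✓ SUBMI  r2←0x7a
8: ✓ CMP  NZCV=0010
9: · MOVEQ
10: · SUBLS
11: ✓ SUBGE  r5←0x7e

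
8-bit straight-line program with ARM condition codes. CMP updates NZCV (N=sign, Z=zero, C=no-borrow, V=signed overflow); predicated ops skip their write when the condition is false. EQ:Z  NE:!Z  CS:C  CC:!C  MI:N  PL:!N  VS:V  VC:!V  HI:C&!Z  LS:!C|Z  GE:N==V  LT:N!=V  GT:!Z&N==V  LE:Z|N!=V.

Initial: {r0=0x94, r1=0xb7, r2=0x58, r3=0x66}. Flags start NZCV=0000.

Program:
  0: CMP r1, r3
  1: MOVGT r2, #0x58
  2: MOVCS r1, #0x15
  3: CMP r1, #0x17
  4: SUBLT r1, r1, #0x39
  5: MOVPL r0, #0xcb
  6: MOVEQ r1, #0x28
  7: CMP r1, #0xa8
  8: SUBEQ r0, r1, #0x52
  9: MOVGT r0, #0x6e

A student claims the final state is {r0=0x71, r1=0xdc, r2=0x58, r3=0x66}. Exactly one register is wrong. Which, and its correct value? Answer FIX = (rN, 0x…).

0: ✓ CMP  NZCV=0011
1: · MOVGT
2: ✓ MOVCS  r1←0x15
3: ✓ CMP  NZCV=1000
4: ✓ SUBLT  r1←0xdc
5: · MOVPL
6: · MOVEQ
7: ✓ CMP  NZCV=0010
8: · SUBEQ
9: ✓ MOVGT  r0←0x6e

FIX = (r0, 0x6e)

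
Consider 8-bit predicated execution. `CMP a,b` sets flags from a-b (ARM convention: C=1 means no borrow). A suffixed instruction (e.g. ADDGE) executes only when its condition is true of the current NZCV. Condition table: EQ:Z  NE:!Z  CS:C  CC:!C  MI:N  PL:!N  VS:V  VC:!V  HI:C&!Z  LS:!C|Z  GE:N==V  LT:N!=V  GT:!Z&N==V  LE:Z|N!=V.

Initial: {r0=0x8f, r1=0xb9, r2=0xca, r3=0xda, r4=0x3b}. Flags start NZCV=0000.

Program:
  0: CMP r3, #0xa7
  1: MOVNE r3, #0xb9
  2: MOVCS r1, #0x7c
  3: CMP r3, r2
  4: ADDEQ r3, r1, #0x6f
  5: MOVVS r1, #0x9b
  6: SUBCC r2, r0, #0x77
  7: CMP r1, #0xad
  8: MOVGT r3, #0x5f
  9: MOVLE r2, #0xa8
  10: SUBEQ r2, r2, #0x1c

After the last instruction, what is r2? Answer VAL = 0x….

[0] flags=0010 → (cmp)
[1] flags=0010 NE?T → r3=0xb9
[2] flags=0010 CS?T → r1=0x7c
[3] flags=1000 → (cmp)
[4] flags=1000 EQ?F → skip
[5] flags=1000 VS?F → skip
[6] flags=1000 CC?T → r2=0x18
[7] flags=1001 → (cmp)
[8] flags=1001 GT?T → r3=0x5f
[9] flags=1001 LE?F → skip
[10] flags=1001 EQ?F → skip

VAL = 0x18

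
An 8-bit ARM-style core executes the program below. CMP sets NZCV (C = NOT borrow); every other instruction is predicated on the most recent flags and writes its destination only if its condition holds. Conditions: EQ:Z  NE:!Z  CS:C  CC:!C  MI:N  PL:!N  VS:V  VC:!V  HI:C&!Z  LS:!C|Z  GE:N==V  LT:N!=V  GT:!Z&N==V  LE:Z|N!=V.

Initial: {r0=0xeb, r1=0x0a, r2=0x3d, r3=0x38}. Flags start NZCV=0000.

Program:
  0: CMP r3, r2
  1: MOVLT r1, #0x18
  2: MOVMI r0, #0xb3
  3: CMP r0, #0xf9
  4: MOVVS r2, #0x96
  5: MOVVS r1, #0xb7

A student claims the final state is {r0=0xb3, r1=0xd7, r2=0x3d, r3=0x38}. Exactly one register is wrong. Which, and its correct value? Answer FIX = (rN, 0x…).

[0] flags=1000 → (cmp)
[1] flags=1000 LT?T → r1=0x18
[2] flags=1000 MI?T → r0=0xb3
[3] flags=1000 → (cmp)
[4] flags=1000 VS?F → skip
[5] flags=1000 VS?F → skip

FIX = (r1, 0x18)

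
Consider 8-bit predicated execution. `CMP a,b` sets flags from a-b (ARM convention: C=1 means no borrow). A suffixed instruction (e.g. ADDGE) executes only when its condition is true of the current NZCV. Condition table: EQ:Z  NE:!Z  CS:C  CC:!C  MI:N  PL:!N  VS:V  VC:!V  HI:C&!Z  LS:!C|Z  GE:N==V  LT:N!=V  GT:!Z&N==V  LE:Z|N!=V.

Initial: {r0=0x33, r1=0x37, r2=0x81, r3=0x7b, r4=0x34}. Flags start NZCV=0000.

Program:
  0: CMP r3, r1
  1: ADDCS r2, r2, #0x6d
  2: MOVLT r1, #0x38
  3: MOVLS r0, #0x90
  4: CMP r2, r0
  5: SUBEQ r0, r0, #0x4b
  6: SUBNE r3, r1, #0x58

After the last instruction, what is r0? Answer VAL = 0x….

0: ✓ CMP  NZCV=0010
1: ✓ ADDCS  r2←0xee
2: · MOVLT
3: · MOVLS
4: ✓ CMP  NZCV=1010
5: · SUBEQ
6: ✓ SUBNE  r3←0xdf

VAL = 0x33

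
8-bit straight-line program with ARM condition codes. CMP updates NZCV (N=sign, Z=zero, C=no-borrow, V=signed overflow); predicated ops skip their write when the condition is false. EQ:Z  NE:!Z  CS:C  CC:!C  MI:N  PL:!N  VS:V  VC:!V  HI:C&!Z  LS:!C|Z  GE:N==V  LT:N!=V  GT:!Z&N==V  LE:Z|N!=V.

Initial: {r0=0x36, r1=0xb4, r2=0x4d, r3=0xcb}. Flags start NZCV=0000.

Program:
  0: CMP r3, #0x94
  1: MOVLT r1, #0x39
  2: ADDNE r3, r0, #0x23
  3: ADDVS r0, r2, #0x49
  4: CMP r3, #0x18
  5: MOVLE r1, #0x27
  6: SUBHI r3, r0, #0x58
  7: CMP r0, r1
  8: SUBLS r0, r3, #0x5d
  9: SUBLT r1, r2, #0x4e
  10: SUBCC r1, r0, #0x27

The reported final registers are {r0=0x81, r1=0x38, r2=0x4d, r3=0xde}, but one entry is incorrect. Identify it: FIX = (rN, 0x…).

FIX = (r1, 0x5a)

0: ✓ CMP  NZCV=0010
1: · MOVLT
2: ✓ ADDNE  r3←0x59
3: · ADDVS
4: ✓ CMP  NZCV=0010
5: · MOVLE
6: ✓ SUBHI  r3←0xde
7: ✓ CMP  NZCV=1001
8: ✓ SUBLS  r0←0x81
9: · SUBLT
10: ✓ SUBCC  r1←0x5a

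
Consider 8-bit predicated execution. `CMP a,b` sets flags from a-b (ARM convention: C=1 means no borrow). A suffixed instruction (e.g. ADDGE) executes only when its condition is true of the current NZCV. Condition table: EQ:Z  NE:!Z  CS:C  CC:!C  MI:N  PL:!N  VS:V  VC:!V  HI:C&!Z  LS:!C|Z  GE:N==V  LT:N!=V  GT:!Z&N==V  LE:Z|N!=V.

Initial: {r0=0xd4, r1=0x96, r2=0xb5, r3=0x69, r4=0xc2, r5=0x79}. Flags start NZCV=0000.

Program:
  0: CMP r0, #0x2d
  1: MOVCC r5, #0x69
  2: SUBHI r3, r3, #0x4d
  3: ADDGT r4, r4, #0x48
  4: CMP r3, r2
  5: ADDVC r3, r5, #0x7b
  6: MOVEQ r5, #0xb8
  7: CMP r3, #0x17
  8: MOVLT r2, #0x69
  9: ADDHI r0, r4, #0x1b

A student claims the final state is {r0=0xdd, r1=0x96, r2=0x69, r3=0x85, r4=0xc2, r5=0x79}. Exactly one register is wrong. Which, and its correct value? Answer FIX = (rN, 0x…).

[0] flags=1010 → (cmp)
[1] flags=1010 CC?F → skip
[2] flags=1010 HI?T → r3=0x1c
[3] flags=1010 GT?F → skip
[4] flags=0000 → (cmp)
[5] flags=0000 VC?T → r3=0xf4
[6] flags=0000 EQ?F → skip
[7] flags=1010 → (cmp)
[8] flags=1010 LT?T → r2=0x69
[9] flags=1010 HI?T → r0=0xdd

FIX = (r3, 0xf4)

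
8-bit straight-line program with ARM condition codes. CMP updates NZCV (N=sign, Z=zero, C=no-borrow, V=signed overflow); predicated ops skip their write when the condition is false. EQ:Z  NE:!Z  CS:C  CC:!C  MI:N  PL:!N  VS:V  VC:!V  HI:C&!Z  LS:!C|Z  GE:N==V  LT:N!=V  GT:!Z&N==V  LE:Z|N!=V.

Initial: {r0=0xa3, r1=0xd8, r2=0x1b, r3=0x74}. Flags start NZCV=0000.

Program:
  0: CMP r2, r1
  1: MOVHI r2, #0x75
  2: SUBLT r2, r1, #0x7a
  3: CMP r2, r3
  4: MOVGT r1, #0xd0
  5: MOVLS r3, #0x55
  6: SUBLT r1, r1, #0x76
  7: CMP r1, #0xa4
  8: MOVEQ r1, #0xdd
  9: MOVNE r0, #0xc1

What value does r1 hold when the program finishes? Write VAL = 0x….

VAL = 0x62

0: ✓ CMP  NZCV=0000
1: · MOVHI
2: · SUBLT
3: ✓ CMP  NZCV=1000
4: · MOVGT
5: ✓ MOVLS  r3←0x55
6: ✓ SUBLT  r1←0x62
7: ✓ CMP  NZCV=1001
8: · MOVEQ
9: ✓ MOVNE  r0←0xc1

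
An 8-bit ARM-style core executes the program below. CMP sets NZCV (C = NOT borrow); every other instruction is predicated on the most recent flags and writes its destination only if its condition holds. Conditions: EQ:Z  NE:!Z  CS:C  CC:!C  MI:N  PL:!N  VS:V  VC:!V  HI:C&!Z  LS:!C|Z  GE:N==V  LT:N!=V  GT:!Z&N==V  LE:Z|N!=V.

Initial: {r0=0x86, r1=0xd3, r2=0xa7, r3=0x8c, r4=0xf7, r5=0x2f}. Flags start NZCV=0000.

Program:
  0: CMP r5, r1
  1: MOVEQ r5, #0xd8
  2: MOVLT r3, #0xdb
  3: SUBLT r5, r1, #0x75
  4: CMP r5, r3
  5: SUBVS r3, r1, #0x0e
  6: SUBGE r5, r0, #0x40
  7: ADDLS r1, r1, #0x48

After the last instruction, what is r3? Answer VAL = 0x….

VAL = 0xc5

0: ✓ CMP  NZCV=0000
1: · MOVEQ
2: · MOVLT
3: · SUBLT
4: ✓ CMP  NZCV=1001
5: ✓ SUBVS  r3←0xc5
6: ✓ SUBGE  r5←0x46
7: ✓ ADDLS  r1←0x1b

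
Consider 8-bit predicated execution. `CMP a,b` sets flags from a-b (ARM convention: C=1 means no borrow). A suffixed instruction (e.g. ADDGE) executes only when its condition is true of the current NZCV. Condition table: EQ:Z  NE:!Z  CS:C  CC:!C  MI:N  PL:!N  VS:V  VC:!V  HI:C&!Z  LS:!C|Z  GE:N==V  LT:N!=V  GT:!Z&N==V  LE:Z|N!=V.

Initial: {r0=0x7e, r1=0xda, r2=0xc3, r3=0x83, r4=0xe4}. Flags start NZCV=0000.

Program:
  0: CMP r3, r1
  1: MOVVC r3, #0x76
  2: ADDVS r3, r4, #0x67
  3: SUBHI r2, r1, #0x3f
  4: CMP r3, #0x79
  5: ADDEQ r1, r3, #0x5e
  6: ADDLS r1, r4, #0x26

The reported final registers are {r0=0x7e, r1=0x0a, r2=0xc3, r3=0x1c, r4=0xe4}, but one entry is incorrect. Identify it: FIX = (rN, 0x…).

FIX = (r3, 0x76)

[0] flags=1000 → (cmp)
[1] flags=1000 VC?T → r3=0x76
[2] flags=1000 VS?F → skip
[3] flags=1000 HI?F → skip
[4] flags=1000 → (cmp)
[5] flags=1000 EQ?F → skip
[6] flags=1000 LS?T → r1=0x0a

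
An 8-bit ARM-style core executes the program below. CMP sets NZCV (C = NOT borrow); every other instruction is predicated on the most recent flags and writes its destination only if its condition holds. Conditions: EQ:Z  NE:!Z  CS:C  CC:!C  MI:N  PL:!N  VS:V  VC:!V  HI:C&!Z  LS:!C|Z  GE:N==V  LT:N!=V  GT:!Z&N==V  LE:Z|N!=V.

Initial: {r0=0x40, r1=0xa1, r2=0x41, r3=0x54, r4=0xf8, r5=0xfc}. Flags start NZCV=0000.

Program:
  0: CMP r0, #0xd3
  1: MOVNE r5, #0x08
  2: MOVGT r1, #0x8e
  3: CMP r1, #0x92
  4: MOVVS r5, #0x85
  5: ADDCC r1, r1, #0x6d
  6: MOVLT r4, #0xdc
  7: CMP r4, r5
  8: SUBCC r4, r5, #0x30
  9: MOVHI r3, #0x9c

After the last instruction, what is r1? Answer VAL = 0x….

0: ✓ CMP  NZCV=0000
1: ✓ MOVNE  r5←0x08
2: ✓ MOVGT  r1←0x8e
3: ✓ CMP  NZCV=1000
4: · MOVVS
5: ✓ ADDCC  r1←0xfb
6: ✓ MOVLT  r4←0xdc
7: ✓ CMP  NZCV=1010
8: · SUBCC
9: ✓ MOVHI  r3←0x9c

VAL = 0xfb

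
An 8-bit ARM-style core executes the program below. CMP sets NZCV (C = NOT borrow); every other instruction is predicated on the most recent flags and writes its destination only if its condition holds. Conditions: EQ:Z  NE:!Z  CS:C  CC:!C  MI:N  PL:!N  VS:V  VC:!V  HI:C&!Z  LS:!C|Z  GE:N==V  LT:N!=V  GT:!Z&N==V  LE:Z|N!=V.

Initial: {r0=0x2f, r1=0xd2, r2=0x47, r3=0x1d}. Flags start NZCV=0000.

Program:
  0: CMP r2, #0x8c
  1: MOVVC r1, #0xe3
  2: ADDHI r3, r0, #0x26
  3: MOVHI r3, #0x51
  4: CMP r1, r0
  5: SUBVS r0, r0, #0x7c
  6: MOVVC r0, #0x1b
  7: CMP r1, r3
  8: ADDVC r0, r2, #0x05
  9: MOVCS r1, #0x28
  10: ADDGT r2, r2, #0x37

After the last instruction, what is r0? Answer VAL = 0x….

0: ✓ CMP  NZCV=1001
1: · MOVVC
2: · ADDHI
3: · MOVHI
4: ✓ CMP  NZCV=1010
5: · SUBVS
6: ✓ MOVVC  r0←0x1b
7: ✓ CMP  NZCV=1010
8: ✓ ADDVC  r0←0x4c
9: ✓ MOVCS  r1←0x28
10: · ADDGT

VAL = 0x4c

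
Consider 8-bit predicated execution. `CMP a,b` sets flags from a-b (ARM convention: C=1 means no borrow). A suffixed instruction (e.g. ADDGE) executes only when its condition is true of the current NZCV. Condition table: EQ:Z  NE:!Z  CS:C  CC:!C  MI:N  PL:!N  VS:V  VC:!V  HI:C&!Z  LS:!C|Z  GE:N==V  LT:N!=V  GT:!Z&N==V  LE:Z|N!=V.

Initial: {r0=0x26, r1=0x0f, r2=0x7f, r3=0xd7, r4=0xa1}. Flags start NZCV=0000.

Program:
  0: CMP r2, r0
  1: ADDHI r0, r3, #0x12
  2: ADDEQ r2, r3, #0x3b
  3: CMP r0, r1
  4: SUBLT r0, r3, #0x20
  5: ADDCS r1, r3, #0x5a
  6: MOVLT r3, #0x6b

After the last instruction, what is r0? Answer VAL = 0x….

[0] flags=0010 → (cmp)
[1] flags=0010 HI?T → r0=0xe9
[2] flags=0010 EQ?F → skip
[3] flags=1010 → (cmp)
[4] flags=1010 LT?T → r0=0xb7
[5] flags=1010 CS?T → r1=0x31
[6] flags=1010 LT?T → r3=0x6b

VAL = 0xb7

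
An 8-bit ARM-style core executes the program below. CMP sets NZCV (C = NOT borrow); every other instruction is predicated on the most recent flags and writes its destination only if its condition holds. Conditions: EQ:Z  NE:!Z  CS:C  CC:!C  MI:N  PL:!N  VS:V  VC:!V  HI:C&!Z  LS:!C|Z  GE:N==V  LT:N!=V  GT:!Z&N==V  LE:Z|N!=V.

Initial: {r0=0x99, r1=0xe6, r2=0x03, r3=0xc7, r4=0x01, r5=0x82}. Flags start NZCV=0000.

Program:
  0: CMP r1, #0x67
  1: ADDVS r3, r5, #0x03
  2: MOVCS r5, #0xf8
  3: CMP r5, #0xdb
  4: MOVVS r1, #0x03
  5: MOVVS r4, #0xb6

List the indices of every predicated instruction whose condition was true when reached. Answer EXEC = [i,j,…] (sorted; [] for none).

0: ✓ CMP  NZCV=0011
1: ✓ ADDVS  r3←0x85
2: ✓ MOVCS  r5←0xf8
3: ✓ CMP  NZCV=0010
4: · MOVVS
5: · MOVVS

EXEC = [1,2]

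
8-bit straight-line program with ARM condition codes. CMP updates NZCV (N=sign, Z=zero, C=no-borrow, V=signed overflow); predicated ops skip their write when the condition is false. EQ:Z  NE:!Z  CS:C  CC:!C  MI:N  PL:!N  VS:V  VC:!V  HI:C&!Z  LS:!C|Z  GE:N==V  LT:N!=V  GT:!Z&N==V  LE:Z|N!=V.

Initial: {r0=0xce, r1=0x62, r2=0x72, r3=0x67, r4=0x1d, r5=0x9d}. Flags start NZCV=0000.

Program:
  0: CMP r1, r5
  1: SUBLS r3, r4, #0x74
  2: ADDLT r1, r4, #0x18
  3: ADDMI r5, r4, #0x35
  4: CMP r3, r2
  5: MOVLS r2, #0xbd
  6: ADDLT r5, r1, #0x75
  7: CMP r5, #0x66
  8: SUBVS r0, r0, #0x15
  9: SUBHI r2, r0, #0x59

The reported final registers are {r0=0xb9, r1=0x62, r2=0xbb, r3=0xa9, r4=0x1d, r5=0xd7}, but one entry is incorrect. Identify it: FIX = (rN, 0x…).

[0] flags=1001 → (cmp)
[1] flags=1001 LS?T → r3=0xa9
[2] flags=1001 LT?F → skip
[3] flags=1001 MI?T → r5=0x52
[4] flags=0011 → (cmp)
[5] flags=0011 LS?F → skip
[6] flags=0011 LT?T → r5=0xd7
[7] flags=0011 → (cmp)
[8] flags=0011 VS?T → r0=0xb9
[9] flags=0011 HI?T → r2=0x60

FIX = (r2, 0x60)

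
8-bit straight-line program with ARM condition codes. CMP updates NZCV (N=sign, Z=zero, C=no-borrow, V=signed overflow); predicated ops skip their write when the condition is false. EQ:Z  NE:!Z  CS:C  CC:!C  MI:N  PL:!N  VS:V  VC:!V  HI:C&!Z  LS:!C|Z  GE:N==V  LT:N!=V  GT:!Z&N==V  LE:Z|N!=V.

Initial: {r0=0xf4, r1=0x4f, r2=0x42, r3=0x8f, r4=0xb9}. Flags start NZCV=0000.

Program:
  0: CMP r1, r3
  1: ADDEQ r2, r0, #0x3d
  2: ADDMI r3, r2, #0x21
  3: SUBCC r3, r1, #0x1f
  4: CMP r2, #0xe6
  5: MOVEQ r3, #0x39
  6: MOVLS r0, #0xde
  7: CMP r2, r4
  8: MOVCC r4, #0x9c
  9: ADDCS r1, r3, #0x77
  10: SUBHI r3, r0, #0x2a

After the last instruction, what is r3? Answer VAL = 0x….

0: ✓ CMP  NZCV=1001
1: · ADDEQ
2: ✓ ADDMI  r3←0x63
3: ✓ SUBCC  r3←0x30
4: ✓ CMP  NZCV=0000
5: · MOVEQ
6: ✓ MOVLS  r0←0xde
7: ✓ CMP  NZCV=1001
8: ✓ MOVCC  r4←0x9c
9: · ADDCS
10: · SUBHI

VAL = 0x30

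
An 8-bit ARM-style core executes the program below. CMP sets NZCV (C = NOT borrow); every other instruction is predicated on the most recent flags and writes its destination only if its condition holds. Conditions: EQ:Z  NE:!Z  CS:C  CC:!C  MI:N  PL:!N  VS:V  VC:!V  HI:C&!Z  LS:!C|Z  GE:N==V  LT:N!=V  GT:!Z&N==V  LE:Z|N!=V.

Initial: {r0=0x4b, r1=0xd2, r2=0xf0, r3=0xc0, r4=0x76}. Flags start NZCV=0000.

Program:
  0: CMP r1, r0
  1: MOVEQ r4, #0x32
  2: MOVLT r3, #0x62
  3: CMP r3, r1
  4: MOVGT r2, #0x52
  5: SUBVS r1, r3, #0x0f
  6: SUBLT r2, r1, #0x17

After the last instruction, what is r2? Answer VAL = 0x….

0: ✓ CMP  NZCV=1010
1: · MOVEQ
2: ✓ MOVLT  r3←0x62
3: ✓ CMP  NZCV=1001
4: ✓ MOVGT  r2←0x52
5: ✓ SUBVS  r1←0x53
6: · SUBLT

VAL = 0x52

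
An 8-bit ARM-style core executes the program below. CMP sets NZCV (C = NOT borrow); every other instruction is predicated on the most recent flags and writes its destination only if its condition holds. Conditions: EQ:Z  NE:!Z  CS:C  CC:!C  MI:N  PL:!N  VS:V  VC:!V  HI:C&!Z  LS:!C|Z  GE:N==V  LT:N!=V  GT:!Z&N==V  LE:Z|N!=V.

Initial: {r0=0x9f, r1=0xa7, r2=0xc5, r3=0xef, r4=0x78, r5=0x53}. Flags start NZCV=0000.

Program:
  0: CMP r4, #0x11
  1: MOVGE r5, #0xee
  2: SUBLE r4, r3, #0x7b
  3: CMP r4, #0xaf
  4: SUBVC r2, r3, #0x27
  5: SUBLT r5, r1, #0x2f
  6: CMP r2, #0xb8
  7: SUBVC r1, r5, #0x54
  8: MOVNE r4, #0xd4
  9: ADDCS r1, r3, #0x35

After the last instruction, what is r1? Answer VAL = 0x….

VAL = 0x24

[0] flags=0010 → (cmp)
[1] flags=0010 GE?T → r5=0xee
[2] flags=0010 LE?F → skip
[3] flags=1001 → (cmp)
[4] flags=1001 VC?F → skip
[5] flags=1001 LT?F → skip
[6] flags=0010 → (cmp)
[7] flags=0010 VC?T → r1=0x9a
[8] flags=0010 NE?T → r4=0xd4
[9] flags=0010 CS?T → r1=0x24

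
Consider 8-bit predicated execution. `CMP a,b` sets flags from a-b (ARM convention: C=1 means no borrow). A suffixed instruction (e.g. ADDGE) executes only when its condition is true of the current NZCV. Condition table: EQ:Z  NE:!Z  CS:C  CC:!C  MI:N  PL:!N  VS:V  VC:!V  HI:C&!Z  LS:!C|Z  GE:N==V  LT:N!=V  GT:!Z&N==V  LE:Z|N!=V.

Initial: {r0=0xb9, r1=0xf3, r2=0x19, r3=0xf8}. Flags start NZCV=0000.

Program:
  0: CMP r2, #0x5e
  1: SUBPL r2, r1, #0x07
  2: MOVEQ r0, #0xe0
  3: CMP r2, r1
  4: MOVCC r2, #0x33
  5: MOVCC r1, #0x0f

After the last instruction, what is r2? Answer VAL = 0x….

VAL = 0x33

0: ✓ CMP  NZCV=1000
1: · SUBPL
2: · MOVEQ
3: ✓ CMP  NZCV=0000
4: ✓ MOVCC  r2←0x33
5: ✓ MOVCC  r1←0x0f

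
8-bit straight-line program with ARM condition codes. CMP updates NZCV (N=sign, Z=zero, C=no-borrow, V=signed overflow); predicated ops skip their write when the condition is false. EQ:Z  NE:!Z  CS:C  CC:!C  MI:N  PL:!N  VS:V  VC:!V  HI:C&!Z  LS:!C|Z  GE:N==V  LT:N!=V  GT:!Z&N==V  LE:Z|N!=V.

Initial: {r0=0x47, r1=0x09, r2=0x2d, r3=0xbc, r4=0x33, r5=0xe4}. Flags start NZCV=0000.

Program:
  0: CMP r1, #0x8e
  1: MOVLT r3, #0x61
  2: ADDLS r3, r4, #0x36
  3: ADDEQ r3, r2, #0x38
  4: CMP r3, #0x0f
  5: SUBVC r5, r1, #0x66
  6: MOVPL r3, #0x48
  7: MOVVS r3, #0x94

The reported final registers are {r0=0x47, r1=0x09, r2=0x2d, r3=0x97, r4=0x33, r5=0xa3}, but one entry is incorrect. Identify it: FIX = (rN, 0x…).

FIX = (r3, 0x48)

0: ✓ CMP  NZCV=0000
1: · MOVLT
2: ✓ ADDLS  r3←0x69
3: · ADDEQ
4: ✓ CMP  NZCV=0010
5: ✓ SUBVC  r5←0xa3
6: ✓ MOVPL  r3←0x48
7: · MOVVS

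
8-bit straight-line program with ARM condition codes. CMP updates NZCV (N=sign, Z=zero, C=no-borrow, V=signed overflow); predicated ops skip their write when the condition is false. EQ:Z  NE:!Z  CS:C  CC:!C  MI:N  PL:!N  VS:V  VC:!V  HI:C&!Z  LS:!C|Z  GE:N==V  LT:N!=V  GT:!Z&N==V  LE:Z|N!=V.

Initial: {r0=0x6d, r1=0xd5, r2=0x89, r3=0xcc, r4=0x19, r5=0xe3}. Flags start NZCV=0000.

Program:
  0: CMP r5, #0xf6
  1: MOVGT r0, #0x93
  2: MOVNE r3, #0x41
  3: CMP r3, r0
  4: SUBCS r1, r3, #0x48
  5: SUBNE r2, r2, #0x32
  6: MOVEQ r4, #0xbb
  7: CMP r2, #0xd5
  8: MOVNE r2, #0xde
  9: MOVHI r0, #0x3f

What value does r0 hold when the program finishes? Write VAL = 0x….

VAL = 0x6d

[0] flags=1000 → (cmp)
[1] flags=1000 GT?F → skip
[2] flags=1000 NE?T → r3=0x41
[3] flags=1000 → (cmp)
[4] flags=1000 CS?F → skip
[5] flags=1000 NE?T → r2=0x57
[6] flags=1000 EQ?F → skip
[7] flags=1001 → (cmp)
[8] flags=1001 NE?T → r2=0xde
[9] flags=1001 HI?F → skip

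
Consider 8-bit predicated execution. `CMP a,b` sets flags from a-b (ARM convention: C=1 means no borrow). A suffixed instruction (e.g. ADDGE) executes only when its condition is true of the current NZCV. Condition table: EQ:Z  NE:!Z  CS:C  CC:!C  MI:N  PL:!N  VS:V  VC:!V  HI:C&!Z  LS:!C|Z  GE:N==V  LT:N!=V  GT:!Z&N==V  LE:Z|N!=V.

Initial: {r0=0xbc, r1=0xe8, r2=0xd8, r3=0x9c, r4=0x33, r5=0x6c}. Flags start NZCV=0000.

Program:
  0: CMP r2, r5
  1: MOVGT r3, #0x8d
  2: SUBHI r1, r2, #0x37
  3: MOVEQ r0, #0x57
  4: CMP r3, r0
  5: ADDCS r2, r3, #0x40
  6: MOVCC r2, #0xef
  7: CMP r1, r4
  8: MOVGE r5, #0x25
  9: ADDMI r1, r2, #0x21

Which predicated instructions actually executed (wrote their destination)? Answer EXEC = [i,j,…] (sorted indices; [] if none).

0: ✓ CMP  NZCV=0011
1: · MOVGT
2: ✓ SUBHI  r1←0xa1
3: · MOVEQ
4: ✓ CMP  NZCV=1000
5: · ADDCS
6: ✓ MOVCC  r2←0xef
7: ✓ CMP  NZCV=0011
8: · MOVGE
9: · ADDMI

EXEC = [2,6]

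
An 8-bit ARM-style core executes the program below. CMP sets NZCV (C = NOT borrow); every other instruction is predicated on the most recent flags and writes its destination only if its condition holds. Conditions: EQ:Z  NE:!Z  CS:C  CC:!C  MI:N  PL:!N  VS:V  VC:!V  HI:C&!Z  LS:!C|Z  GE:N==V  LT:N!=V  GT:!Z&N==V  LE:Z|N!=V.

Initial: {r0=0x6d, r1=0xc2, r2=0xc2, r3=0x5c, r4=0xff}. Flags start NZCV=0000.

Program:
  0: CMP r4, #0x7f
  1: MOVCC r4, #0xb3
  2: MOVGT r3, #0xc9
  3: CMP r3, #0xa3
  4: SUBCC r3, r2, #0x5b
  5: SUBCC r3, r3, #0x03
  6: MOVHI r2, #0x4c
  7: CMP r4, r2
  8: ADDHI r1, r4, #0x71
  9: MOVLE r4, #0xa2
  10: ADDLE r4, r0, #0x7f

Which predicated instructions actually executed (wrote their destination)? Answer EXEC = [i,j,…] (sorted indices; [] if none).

[0] flags=1010 → (cmp)
[1] flags=1010 CC?F → skip
[2] flags=1010 GT?F → skip
[3] flags=1001 → (cmp)
[4] flags=1001 CC?T → r3=0x67
[5] flags=1001 CC?T → r3=0x64
[6] flags=1001 HI?F → skip
[7] flags=0010 → (cmp)
[8] flags=0010 HI?T → r1=0x70
[9] flags=0010 LE?F → skip
[10] flags=0010 LE?F → skip

EXEC = [4,5,8]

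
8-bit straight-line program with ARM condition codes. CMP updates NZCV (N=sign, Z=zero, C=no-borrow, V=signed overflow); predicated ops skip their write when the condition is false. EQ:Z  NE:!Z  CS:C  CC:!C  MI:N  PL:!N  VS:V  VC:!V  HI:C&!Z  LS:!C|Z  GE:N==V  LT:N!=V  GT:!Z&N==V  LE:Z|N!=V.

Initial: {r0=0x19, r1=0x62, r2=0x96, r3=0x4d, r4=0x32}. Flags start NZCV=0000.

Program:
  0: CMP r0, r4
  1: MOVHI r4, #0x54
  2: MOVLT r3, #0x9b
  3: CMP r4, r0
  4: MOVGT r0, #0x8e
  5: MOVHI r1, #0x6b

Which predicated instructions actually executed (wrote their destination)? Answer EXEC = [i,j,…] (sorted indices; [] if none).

EXEC = [2,4,5]

0: ✓ CMP  NZCV=1000
1: · MOVHI
2: ✓ MOVLT  r3←0x9b
3: ✓ CMP  NZCV=0010
4: ✓ MOVGT  r0←0x8e
5: ✓ MOVHI  r1←0x6b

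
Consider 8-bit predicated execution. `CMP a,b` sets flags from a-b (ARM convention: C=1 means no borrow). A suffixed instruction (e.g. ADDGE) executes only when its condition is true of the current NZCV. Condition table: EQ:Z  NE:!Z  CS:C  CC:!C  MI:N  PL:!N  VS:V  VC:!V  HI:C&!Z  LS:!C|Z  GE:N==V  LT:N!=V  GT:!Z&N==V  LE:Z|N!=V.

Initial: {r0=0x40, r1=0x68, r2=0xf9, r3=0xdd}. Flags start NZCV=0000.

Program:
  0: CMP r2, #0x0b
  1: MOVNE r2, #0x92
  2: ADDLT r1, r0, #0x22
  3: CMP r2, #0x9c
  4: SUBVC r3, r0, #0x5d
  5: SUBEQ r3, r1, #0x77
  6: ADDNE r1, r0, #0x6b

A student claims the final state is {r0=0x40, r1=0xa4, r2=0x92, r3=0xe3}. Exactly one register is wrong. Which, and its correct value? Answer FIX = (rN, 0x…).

FIX = (r1, 0xab)

0: ✓ CMP  NZCV=1010
1: ✓ MOVNE  r2←0x92
2: ✓ ADDLT  r1←0x62
3: ✓ CMP  NZCV=1000
4: ✓ SUBVC  r3←0xe3
5: · SUBEQ
6: ✓ ADDNE  r1←0xab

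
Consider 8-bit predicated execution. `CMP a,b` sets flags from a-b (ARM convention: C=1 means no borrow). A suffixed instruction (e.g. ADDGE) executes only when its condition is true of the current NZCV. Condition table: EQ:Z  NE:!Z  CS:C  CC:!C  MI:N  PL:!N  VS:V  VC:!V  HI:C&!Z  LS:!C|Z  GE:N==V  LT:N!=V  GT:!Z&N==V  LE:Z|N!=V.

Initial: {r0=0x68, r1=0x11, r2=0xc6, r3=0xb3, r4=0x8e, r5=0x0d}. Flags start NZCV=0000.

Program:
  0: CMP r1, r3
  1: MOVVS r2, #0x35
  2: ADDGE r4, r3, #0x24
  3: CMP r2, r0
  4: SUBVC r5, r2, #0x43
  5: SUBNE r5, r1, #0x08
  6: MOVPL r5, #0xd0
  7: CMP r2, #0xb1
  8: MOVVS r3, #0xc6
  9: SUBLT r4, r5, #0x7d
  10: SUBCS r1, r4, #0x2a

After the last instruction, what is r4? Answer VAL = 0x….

VAL = 0xd7

0: ✓ CMP  NZCV=0000
1: · MOVVS
2: ✓ ADDGE  r4←0xd7
3: ✓ CMP  NZCV=0011
4: · SUBVC
5: ✓ SUBNE  r5←0x09
6: ✓ MOVPL  r5←0xd0
7: ✓ CMP  NZCV=0010
8: · MOVVS
9: · SUBLT
10: ✓ SUBCS  r1←0xad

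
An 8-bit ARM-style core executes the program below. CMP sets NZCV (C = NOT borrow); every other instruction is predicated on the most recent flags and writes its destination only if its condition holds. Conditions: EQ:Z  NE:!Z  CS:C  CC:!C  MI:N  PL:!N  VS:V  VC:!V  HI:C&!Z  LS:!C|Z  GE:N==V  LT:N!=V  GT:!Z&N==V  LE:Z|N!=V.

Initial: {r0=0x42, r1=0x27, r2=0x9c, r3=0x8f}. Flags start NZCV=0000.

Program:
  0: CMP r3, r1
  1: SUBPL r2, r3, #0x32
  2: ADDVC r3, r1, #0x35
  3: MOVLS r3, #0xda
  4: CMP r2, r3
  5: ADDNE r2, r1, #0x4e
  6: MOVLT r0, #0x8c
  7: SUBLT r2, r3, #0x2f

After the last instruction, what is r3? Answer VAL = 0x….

0: ✓ CMP  NZCV=0011
1: ✓ SUBPL  r2←0x5d
2: · ADDVC
3: · MOVLS
4: ✓ CMP  NZCV=1001
5: ✓ ADDNE  r2←0x75
6: · MOVLT
7: · SUBLT

VAL = 0x8f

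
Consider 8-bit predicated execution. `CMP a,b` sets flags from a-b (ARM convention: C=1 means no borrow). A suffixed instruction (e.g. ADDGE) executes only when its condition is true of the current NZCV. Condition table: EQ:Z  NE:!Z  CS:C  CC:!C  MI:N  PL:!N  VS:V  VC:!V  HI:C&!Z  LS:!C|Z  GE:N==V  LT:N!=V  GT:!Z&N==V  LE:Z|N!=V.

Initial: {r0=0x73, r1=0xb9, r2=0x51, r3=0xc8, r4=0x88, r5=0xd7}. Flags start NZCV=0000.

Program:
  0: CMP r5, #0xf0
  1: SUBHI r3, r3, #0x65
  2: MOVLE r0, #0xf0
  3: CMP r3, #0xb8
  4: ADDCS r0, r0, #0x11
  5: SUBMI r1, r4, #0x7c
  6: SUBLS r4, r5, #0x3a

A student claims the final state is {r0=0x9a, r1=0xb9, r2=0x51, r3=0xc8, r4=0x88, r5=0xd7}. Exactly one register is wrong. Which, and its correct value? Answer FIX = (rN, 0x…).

[0] flags=1000 → (cmp)
[1] flags=1000 HI?F → skip
[2] flags=1000 LE?T → r0=0xf0
[3] flags=0010 → (cmp)
[4] flags=0010 CS?T → r0=0x01
[5] flags=0010 MI?F → skip
[6] flags=0010 LS?F → skip

FIX = (r0, 0x01)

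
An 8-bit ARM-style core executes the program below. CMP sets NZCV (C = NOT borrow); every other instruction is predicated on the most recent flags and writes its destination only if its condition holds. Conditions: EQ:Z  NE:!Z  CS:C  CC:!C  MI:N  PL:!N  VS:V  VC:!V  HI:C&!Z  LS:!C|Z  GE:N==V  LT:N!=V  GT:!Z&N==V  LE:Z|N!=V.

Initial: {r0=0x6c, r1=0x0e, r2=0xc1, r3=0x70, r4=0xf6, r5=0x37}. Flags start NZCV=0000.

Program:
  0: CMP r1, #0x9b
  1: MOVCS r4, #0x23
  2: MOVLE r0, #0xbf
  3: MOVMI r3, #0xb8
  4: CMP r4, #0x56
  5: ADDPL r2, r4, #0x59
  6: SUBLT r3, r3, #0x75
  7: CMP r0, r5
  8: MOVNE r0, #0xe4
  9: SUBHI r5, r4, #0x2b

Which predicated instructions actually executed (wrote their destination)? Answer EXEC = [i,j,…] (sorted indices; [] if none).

0: ✓ CMP  NZCV=0000
1: · MOVCS
2: · MOVLE
3: · MOVMI
4: ✓ CMP  NZCV=1010
5: · ADDPL
6: ✓ SUBLT  r3←0xfb
7: ✓ CMP  NZCV=0010
8: ✓ MOVNE  r0←0xe4
9: ✓ SUBHI  r5←0xcb

EXEC = [6,8,9]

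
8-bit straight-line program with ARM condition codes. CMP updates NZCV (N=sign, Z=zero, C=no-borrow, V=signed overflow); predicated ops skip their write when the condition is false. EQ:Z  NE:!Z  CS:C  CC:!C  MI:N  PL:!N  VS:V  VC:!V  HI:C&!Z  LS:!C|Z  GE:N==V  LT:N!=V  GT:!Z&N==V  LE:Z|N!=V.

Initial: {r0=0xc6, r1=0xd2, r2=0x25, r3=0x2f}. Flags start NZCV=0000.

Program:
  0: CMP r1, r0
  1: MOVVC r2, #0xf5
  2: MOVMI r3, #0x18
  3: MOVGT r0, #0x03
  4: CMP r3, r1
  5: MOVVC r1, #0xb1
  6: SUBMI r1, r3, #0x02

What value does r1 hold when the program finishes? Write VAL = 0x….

0: ✓ CMP  NZCV=0010
1: ✓ MOVVC  r2←0xf5
2: · MOVMI
3: ✓ MOVGT  r0←0x03
4: ✓ CMP  NZCV=0000
5: ✓ MOVVC  r1←0xb1
6: · SUBMI

VAL = 0xb1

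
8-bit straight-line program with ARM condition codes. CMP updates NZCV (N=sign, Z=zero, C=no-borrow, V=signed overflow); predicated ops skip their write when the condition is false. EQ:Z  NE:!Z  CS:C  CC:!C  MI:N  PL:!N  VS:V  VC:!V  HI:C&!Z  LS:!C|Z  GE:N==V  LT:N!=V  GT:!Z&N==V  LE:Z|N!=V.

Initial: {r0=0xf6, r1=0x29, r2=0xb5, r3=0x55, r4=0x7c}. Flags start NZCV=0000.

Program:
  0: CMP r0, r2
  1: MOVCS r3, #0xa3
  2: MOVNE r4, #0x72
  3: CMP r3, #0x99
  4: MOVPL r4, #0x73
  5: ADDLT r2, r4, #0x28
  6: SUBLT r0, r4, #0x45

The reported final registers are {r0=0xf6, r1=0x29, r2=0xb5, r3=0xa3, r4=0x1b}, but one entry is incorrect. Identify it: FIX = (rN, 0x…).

FIX = (r4, 0x73)

0: ✓ CMP  NZCV=0010
1: ✓ MOVCS  r3←0xa3
2: ✓ MOVNE  r4←0x72
3: ✓ CMP  NZCV=0010
4: ✓ MOVPL  r4←0x73
5: · ADDLT
6: · SUBLT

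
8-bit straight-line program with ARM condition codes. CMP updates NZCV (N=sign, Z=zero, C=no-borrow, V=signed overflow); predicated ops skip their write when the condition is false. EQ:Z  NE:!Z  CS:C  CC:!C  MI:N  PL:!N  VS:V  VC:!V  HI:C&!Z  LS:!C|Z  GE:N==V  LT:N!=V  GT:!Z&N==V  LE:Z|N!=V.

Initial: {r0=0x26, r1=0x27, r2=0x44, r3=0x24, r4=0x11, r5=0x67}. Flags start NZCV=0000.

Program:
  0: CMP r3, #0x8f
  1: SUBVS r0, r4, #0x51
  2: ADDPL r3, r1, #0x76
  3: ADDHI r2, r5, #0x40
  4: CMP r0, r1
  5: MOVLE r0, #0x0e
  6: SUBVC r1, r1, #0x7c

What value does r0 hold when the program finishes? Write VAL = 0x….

VAL = 0x0e

0: ✓ CMP  NZCV=1001
1: ✓ SUBVS  r0←0xc0
2: · ADDPL
3: · ADDHI
4: ✓ CMP  NZCV=1010
5: ✓ MOVLE  r0←0x0e
6: ✓ SUBVC  r1←0xab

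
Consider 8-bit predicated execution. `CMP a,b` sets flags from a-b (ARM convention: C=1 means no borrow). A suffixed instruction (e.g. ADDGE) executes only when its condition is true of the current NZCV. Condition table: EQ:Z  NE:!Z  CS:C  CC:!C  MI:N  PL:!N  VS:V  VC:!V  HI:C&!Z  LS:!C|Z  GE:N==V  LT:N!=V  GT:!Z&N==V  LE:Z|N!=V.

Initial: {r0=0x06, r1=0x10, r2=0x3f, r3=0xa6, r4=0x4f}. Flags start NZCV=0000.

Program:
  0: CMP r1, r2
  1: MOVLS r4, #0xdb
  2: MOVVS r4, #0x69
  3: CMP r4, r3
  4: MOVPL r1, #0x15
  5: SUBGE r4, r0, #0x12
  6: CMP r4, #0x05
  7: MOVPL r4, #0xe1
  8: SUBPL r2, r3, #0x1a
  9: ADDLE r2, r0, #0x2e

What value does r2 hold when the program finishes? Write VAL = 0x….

[0] flags=1000 → (cmp)
[1] flags=1000 LS?T → r4=0xdb
[2] flags=1000 VS?F → skip
[3] flags=0010 → (cmp)
[4] flags=0010 PL?T → r1=0x15
[5] flags=0010 GE?T → r4=0xf4
[6] flags=1010 → (cmp)
[7] flags=1010 PL?F → skip
[8] flags=1010 PL?F → skip
[9] flags=1010 LE?T → r2=0x34

VAL = 0x34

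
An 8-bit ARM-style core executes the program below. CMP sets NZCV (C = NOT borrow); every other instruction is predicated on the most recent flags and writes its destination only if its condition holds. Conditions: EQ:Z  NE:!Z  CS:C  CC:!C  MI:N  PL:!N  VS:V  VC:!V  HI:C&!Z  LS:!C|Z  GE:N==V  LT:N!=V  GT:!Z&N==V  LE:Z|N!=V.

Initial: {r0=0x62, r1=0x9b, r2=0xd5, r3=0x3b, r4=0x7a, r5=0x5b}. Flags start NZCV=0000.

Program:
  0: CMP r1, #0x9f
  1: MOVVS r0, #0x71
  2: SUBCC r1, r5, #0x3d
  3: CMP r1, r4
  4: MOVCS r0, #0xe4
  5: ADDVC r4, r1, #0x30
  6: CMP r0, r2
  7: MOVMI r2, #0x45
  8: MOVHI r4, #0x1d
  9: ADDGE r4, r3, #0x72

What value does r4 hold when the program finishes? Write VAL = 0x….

VAL = 0xad

0: ✓ CMP  NZCV=1000
1: · MOVVS
2: ✓ SUBCC  r1←0x1e
3: ✓ CMP  NZCV=1000
4: · MOVCS
5: ✓ ADDVC  r4←0x4e
6: ✓ CMP  NZCV=1001
7: ✓ MOVMI  r2←0x45
8: · MOVHI
9: ✓ ADDGE  r4←0xad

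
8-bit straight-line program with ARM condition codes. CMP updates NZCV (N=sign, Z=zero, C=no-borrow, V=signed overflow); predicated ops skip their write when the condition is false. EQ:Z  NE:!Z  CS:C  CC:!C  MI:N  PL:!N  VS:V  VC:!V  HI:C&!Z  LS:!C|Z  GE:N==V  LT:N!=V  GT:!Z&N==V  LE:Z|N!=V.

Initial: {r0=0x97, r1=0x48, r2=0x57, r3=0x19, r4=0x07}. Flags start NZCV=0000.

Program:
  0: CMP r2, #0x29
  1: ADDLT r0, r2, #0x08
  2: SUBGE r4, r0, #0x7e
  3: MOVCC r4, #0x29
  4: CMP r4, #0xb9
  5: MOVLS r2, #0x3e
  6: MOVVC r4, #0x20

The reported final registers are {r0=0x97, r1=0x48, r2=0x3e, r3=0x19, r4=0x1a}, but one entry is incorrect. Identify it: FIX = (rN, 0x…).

0: ✓ CMP  NZCV=0010
1: · ADDLT
2: ✓ SUBGE  r4←0x19
3: · MOVCC
4: ✓ CMP  NZCV=0000
5: ✓ MOVLS  r2←0x3e
6: ✓ MOVVC  r4←0x20

FIX = (r4, 0x20)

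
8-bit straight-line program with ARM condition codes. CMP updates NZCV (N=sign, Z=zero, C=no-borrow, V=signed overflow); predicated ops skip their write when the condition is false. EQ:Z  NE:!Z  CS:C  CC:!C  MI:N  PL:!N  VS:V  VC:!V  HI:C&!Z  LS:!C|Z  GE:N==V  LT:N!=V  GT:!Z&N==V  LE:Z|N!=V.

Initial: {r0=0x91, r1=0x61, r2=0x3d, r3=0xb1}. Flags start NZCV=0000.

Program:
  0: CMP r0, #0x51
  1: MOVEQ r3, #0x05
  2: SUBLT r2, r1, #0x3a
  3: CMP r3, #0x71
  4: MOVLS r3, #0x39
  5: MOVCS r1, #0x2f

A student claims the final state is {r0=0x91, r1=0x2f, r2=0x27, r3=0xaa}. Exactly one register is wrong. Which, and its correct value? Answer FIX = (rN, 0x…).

FIX = (r3, 0xb1)

0: ✓ CMP  NZCV=0011
1: · MOVEQ
2: ✓ SUBLT  r2←0x27
3: ✓ CMP  NZCV=0011
4: · MOVLS
5: ✓ MOVCS  r1←0x2f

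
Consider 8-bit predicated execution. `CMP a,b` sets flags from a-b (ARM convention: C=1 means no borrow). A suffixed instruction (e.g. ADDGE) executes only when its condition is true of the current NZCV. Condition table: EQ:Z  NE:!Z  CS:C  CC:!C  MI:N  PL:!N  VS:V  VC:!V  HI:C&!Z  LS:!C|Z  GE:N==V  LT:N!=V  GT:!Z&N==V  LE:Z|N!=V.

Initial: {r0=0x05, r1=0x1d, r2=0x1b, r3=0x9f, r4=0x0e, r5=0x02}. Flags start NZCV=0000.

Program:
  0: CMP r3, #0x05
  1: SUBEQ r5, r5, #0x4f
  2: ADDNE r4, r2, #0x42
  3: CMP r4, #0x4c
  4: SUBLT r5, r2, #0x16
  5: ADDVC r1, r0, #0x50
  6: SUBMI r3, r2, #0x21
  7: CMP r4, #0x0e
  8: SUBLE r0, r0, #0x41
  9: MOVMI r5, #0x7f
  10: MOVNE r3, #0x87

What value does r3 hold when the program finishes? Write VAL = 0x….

VAL = 0x87

0: ✓ CMP  NZCV=1010
1: · SUBEQ
2: ✓ ADDNE  r4←0x5d
3: ✓ CMP  NZCV=0010
4: · SUBLT
5: ✓ ADDVC  r1←0x55
6: · SUBMI
7: ✓ CMP  NZCV=0010
8: · SUBLE
9: · MOVMI
10: ✓ MOVNE  r3←0x87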